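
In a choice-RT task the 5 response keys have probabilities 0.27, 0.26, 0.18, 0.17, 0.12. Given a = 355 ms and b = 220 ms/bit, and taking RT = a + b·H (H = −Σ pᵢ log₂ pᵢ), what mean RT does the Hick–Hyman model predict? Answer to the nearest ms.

H = 0.27·log₂(1/0.27) + 0.26·log₂(1/0.26) + 0.18·log₂(1/0.18) + 0.17·log₂(1/0.17) + 0.12·log₂(1/0.12) = 2.2623 bits.
RT = 355 + 220 × 2.2623 = 852.70 ms.

853 ms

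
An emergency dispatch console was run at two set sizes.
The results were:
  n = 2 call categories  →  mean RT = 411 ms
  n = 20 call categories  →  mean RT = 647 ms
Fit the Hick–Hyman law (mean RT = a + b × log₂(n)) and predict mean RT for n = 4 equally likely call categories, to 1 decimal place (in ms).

482.0 ms

With log₂ n on the abscissa the relation is linear; from the two conditions:
  b = (647 − 411) / (log₂ 20 − log₂ 2) = 236 / (4.3219 − 1) = 71.043 ms/bit
  a = 411 − 71.043 × 1 = 339.957 ms
Then RT(4) = 339.957 + 71.043 × log₂ 4 = 339.957 + 71.043 × 2 ≈ 482.043 ms.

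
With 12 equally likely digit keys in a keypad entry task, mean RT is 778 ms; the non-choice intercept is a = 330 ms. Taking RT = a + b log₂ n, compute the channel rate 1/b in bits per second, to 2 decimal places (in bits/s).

b = (778 − 330)/log₂ 12 = 448/3.5850 = 124.966 ms per bit = 0.12497 s/bit; the reciprocal is 8.002 bits/s.

8.00 bits/s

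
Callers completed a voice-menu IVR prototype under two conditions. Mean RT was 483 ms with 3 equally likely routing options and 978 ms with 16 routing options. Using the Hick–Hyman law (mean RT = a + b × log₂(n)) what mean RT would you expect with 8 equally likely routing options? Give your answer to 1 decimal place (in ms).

Solve the two-equation system in a and b:
  b = (978 − 483) / (log₂ 16 − log₂ 3) = 495 / (4 − 1.5850) = 204.966 ms/bit
  a = 483 − 204.966 × 1.5850 = 158.137 ms
Then RT(8) = 158.137 + 204.966 × log₂ 8 = 158.137 + 204.966 × 3 ≈ 773.034 ms.

773.0 ms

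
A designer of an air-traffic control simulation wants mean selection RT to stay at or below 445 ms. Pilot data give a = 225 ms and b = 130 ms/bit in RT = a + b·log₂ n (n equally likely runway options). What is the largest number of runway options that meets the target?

3

Information budget: (445 − 225)/130 = 1.6923 bits, so n ≤ 2^1.6923 = 3.232 → at most 3.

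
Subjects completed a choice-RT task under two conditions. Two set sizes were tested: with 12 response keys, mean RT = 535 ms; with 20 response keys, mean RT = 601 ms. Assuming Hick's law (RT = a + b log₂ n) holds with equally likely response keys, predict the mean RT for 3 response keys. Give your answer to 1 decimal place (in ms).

RT is linear in log₂ n, so two points fix the line:
  b = (601 − 535) / (log₂ 20 − log₂ 12) = 66 / (4.3219 − 3.5850) = 89.556 ms/bit
  a = 535 − 89.556 × 3.5850 = 213.944 ms
Then RT(3) = 213.944 + 89.556 × log₂ 3 = 213.944 + 89.556 × 1.5850 ≈ 355.887 ms.

355.9 ms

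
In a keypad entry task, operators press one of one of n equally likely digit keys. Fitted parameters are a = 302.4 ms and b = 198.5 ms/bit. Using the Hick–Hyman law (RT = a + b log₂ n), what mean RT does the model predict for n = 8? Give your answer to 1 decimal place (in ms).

897.9 ms

log₂(8) = 3 bits, so RT = 302.4 + 198.5 × 3 ≈ 897.900 ms.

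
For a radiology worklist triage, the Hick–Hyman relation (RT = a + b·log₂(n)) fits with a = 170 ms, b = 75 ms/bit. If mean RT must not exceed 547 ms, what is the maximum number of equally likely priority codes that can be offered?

32

75·log₂ n ≤ 547 − 170 = 377, giving log₂ n ≤ 5.0267 and n ≤ 32.597. The largest whole number is 32.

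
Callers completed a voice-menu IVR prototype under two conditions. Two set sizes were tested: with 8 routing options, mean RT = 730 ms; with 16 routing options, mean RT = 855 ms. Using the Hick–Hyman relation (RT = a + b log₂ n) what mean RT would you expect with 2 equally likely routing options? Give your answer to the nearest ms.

With log₂ n on the abscissa the relation is linear; from the two conditions:
  b = (855 − 730) / (log₂ 16 − log₂ 8) = 125 / (4 − 3) = 125 ms/bit
  a = 730 − 125 × 3 = 355 ms
Then RT(2) = 355 + 125 × log₂ 2 = 355 + 125 × 1 ≈ 480.000 ms.

480 ms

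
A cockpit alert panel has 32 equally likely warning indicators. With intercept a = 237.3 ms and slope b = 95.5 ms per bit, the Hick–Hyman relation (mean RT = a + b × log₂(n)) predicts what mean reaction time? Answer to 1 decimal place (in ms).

714.8 ms

log₂(32) = 5 bits, so RT = 237.3 + 95.5 × 5 ≈ 714.800 ms.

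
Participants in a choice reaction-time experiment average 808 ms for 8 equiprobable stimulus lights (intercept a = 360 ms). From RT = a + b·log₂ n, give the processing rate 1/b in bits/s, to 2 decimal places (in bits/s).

b = (808 − 360)/log₂ 8 = 448/3 = 149.333 ms per bit = 0.14933 s/bit; the reciprocal is 6.696 bits/s.

6.70 bits/s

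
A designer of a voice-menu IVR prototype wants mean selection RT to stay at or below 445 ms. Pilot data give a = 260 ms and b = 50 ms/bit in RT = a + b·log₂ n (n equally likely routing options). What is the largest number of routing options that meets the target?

12

Information budget: (445 − 260)/50 = 3.7000 bits, so n ≤ 2^3.7000 = 12.996 → at most 12.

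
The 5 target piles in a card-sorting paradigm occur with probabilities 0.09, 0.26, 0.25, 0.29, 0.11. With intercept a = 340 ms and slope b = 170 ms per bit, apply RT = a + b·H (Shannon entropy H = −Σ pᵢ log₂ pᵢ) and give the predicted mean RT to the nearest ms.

Entropy contributions −pᵢ log₂ pᵢ: 0.3127, 0.5053, 0.5000, 0.5179, 0.3503; sum H = 2.1861 bits.
RT = a + bH = 340 + 170·2.1861 = 711.64 ms.

712 ms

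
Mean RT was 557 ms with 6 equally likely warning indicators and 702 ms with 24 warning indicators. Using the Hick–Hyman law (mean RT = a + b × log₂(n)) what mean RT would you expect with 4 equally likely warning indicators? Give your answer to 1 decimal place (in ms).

Fit slope and intercept:
  b = (702 − 557) / (log₂ 24 − log₂ 6) = 145 / (4.5850 − 2.5850) = 72.500 ms/bit
  a = 557 − 72.500 × 2.5850 = 369.590 ms
Then RT(4) = 369.590 + 72.500 × log₂ 4 = 369.590 + 72.500 × 2 ≈ 514.590 ms.

514.6 ms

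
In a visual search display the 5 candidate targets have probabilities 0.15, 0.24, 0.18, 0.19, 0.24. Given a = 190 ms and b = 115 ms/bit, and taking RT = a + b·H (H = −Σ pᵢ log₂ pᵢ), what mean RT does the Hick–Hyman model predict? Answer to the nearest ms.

454 ms

H = 0.15·log₂(1/0.15) + 0.24·log₂(1/0.24) + 0.18·log₂(1/0.18) + 0.19·log₂(1/0.19) + 0.24·log₂(1/0.24) = 2.2993 bits.
RT = 190 + 115 × 2.2993 = 454.43 ms.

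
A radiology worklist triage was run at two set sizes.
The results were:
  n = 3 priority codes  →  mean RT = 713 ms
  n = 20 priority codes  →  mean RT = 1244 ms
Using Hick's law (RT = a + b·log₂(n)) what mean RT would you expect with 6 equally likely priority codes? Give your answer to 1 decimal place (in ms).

Solve the two-equation system in a and b:
  b = (1244 − 713) / (log₂ 20 − log₂ 3) = 531 / (4.3219 − 1.5850) = 194.010 ms/bit
  a = 713 − 194.010 × 1.5850 = 405.501 ms
Then RT(6) = 405.501 + 194.010 × log₂ 6 = 405.501 + 194.010 × 2.5850 ≈ 907.010 ms.

907.0 ms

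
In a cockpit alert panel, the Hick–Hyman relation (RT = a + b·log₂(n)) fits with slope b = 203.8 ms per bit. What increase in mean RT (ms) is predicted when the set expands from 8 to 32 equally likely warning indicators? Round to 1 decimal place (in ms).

407.6 ms

Only the slope matters, since a is common to both: ΔRT = b·log₂(n₂/n₁).
log₂(32) − log₂(8) = log₂(32/8) = log₂(4) = 2.
ΔRT = 203.8 × 2.0000 = 407.600 ms.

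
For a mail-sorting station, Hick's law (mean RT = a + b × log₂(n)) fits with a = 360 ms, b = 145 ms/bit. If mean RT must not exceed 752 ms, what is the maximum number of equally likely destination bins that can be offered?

6

Set 360 + 145·log₂ n ≤ 752 → log₂ n ≤ (752 − 360)/145 = 2.7034.
So n ≤ 2^2.7034 = 6.514; the largest integer n is 6.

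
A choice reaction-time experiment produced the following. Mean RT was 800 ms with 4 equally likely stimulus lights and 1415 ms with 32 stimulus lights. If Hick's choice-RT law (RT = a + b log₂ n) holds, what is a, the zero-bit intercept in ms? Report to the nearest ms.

390 ms

b = (RT₂ − RT₁)/(log₂ n₂ − log₂ n₁) = (1415 − 800)/(5 − 2) = 205 ms/bit.
Intercept: a = 800 − 205·log₂(4) = 390.000 ms.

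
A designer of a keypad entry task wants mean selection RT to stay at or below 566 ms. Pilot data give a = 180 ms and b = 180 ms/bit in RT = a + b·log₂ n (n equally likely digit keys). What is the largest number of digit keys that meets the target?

4

Information budget: (566 − 180)/180 = 2.1444 bits, so n ≤ 2^2.1444 = 4.421 → at most 4.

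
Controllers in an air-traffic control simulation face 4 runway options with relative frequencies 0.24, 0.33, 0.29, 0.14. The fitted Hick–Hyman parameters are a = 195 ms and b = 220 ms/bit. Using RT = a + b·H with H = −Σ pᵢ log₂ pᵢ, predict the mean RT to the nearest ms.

H = 0.24·log₂(1/0.24) + 0.33·log₂(1/0.33) + 0.29·log₂(1/0.29) + 0.14·log₂(1/0.14) = 1.9370 bits.
RT = 195 + 220 × 1.9370 = 621.13 ms.

621 ms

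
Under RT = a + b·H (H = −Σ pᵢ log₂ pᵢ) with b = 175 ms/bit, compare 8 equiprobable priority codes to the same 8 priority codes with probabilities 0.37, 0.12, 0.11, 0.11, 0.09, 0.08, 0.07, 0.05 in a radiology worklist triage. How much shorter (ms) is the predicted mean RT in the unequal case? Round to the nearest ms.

Equiprobable entropy H₀ = log₂ 8 = 3.0000 bits.
Skewed entropy H = −Σ pᵢ log₂ pᵢ = 2.6872 bits.
ΔRT = b·(H₀ − H) = 175 × 0.3128 = 54.74 ms.

55 ms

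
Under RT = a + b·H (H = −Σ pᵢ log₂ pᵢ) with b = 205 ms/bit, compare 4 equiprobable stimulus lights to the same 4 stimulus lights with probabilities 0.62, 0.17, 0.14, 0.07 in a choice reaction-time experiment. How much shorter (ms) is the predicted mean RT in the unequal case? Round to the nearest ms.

The RT saving is b·ΔH. Equiprobable H₀ = log₂(4) = 2.0000 bits; with the given probabilities H = 1.5278 bits.
b·(H₀ − H) = 205 × (2.0000 − 1.5278) = 96.79 ms.

97 ms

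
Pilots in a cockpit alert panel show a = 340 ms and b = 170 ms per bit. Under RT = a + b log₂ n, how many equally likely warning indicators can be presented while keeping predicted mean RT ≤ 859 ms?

8

Information budget: (859 − 340)/170 = 3.0529 bits, so n ≤ 2^3.0529 = 8.299 → at most 8.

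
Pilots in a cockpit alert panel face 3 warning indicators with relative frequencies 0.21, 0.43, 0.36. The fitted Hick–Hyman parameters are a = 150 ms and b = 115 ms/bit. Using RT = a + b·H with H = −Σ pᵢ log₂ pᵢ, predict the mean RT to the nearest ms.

H = 0.21·log₂(1/0.21) + 0.43·log₂(1/0.43) + 0.36·log₂(1/0.36) = 1.5270 bits.
RT = 150 + 115 × 1.5270 = 325.61 ms.

326 ms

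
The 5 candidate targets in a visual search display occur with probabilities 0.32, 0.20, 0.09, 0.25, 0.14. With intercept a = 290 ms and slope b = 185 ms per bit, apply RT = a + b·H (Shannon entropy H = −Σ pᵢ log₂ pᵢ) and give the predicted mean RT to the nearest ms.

Entropy contributions −pᵢ log₂ pᵢ: 0.5260, 0.4644, 0.3127, 0.5000, 0.3971; sum H = 2.2002 bits.
RT = a + bH = 290 + 185·2.2002 = 697.03 ms.

697 ms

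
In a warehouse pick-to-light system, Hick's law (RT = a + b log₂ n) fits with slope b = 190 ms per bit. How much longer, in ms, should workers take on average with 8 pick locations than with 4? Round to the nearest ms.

190 ms

The intercept a cancels: ΔRT = b·(log₂ n₂ − log₂ n₁) = b·log₂(n₂/n₁).
log₂(8) − log₂(4) = log₂(8/4) = log₂(2) = 1.
ΔRT = 190 × 1.0000 = 190.000 ms.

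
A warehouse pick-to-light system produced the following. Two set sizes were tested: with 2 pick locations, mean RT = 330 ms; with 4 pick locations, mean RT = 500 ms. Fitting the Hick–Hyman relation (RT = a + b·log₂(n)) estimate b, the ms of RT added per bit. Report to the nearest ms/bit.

Slope: b = (500 − 330) / (log₂ 4 − log₂ 2) = 170/1.0000 = 170 ms/bit.

170 ms/bit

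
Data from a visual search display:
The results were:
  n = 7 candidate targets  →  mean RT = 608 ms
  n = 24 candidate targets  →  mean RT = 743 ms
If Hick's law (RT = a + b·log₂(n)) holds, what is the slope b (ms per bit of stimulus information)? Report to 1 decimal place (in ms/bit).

75.9 ms/bit

The slope on a log₂ axis is (743 − 608) / (4.5850 − 2.8074) = 75.945 ms/bit.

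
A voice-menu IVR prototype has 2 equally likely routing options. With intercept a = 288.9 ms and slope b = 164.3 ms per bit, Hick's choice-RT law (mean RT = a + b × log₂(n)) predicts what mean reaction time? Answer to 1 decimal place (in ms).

453.2 ms

log₂(2) = 1 bits, so RT = 288.9 + 164.3 × 1 ≈ 453.200 ms.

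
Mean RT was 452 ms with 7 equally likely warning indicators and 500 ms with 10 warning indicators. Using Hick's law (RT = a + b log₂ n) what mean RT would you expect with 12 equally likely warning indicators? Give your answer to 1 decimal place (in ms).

Fit slope and intercept:
  b = (500 − 452) / (log₂ 10 − log₂ 7) = 48 / (3.3219 − 2.8074) = 93.281 ms/bit
  a = 452 − 93.281 × 2.8074 = 190.127 ms
Then RT(12) = 190.127 + 93.281 × log₂ 12 = 190.127 + 93.281 × 3.5850 ≈ 524.536 ms.

524.5 ms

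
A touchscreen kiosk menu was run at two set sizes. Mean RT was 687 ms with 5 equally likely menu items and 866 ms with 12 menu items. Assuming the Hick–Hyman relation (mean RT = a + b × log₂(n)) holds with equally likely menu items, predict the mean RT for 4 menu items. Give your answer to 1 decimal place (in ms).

Fit slope and intercept:
  b = (866 − 687) / (log₂ 12 − log₂ 5) = 179 / (3.5850 − 2.3219) = 141.722 ms/bit
  a = 687 − 141.722 × 2.3219 = 357.931 ms
Then RT(4) = 357.931 + 141.722 × log₂ 4 = 357.931 + 141.722 × 2 ≈ 641.376 ms.

641.4 ms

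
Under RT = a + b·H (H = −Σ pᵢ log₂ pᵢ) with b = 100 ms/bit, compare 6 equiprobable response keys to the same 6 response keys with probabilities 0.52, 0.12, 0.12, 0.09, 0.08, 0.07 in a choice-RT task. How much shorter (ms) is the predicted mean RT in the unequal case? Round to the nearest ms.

The RT saving is b·ΔH. Equiprobable H₀ = log₂(6) = 2.5850 bits; with the given probabilities H = 2.0974 bits.
b·(H₀ − H) = 100 × (2.5850 − 2.0974) = 48.75 ms.

49 ms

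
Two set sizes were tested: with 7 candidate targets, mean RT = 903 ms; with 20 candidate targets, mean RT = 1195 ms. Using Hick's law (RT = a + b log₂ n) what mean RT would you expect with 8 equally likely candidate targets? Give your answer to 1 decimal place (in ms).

940.1 ms

RT is linear in log₂ n, so two points fix the line:
  b = (1195 − 903) / (log₂ 20 − log₂ 7) = 292 / (4.3219 − 2.8074) = 192.794 ms/bit
  a = 903 − 192.794 × 2.8074 = 361.760 ms
Then RT(8) = 361.760 + 192.794 × log₂ 8 = 361.760 + 192.794 × 3 ≈ 940.141 ms.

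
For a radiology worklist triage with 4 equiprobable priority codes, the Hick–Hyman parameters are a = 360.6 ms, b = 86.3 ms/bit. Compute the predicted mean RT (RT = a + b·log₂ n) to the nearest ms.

533 ms

log₂(4) = 2 bits, so RT = 360.6 + 86.3 × 2 ≈ 533.200 ms.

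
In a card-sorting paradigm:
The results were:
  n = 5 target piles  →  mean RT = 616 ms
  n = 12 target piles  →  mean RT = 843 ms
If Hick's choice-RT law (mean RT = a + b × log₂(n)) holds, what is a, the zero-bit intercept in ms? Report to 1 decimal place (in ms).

b = (RT₂ − RT₁)/(log₂ n₂ − log₂ n₁) = (843 − 616)/(3.5850 − 2.3219) = 179.726 ms/bit.
a = RT₁ − b·log₂ n₁ = 616 − 179.726 × 2.3219 = 198.689 ms.

198.7 ms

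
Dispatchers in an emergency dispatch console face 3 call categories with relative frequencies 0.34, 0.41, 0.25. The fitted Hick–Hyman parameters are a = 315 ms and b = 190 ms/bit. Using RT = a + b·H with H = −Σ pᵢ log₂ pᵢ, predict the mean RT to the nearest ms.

H = 0.34·log₂(1/0.34) + 0.41·log₂(1/0.41) + 0.25·log₂(1/0.25) = 1.5566 bits.
RT = 315 + 190 × 1.5566 = 610.75 ms.

611 ms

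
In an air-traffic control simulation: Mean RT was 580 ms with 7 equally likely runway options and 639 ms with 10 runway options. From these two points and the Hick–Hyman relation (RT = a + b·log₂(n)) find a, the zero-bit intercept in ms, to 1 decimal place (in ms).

258.1 ms

b = (RT₂ − RT₁)/(log₂ n₂ − log₂ n₁) = (639 − 580)/(3.3219 − 2.8074) = 114.658 ms/bit.
a = RT₁ − b·log₂ n₁ = 580 − 114.658 × 2.8074 = 258.114 ms.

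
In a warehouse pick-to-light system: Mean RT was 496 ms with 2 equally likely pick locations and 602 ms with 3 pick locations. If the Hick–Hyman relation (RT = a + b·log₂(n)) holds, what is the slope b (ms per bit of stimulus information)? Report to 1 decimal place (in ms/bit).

Slope: b = (602 − 496) / (log₂ 3 − log₂ 2) = 106/0.5850 = 181.208 ms/bit.

181.2 ms/bit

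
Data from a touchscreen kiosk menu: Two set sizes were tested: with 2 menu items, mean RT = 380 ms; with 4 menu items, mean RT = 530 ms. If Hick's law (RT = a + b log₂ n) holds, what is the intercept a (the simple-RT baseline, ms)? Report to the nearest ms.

230 ms

Slope: b = (530 − 380) / (log₂ 4 − log₂ 2) = 150/1.0000 = 150 ms/bit.
Intercept: a = 380 − 150·log₂(2) = 230.000 ms.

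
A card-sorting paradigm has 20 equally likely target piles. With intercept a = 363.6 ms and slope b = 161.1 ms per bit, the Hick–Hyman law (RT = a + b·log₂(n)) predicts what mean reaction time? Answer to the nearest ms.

log₂(20) = 4.3219 bits, so RT = 363.6 + 161.1 × 4.3219 ≈ 1059.863 ms.

1060 ms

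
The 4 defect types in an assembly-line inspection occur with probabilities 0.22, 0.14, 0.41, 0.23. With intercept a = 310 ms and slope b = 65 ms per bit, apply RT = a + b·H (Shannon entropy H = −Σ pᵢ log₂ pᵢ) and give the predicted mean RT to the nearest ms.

H = 0.22·log₂(1/0.22) + 0.14·log₂(1/0.14) + 0.41·log₂(1/0.41) + 0.23·log₂(1/0.23) = 1.8927 bits.
RT = 310 + 65 × 1.8927 = 433.03 ms.

433 ms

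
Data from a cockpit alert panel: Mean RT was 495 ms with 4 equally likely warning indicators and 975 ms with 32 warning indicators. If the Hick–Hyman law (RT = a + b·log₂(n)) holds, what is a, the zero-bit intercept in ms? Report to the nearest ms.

The slope on a log₂ axis is (975 − 495) / (5 − 2) = 160 ms/bit.
a = RT₁ − b·log₂ n₁ = 495 − 160 × 2 = 175.000 ms.

175 ms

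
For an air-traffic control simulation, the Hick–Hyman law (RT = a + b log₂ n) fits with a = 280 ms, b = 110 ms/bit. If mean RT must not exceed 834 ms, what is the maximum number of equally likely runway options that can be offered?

32

Information budget: (834 − 280)/110 = 5.0364 bits, so n ≤ 2^5.0364 = 32.817 → at most 32.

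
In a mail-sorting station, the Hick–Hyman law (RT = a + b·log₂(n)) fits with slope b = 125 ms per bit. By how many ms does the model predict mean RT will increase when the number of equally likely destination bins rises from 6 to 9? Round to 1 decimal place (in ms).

73.1 ms

The intercept a cancels: ΔRT = b·(log₂ n₂ − log₂ n₁) = b·log₂(n₂/n₁).
log₂(9) − log₂(6) = 3.1699 − 2.5850 = 0.5850.
ΔRT = 125 × 0.5850 = 73.120 ms.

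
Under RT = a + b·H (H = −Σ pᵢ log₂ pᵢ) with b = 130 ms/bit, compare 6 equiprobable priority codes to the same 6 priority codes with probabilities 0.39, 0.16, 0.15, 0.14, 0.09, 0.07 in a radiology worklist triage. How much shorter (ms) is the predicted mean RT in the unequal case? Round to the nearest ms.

The RT saving is b·ΔH. Equiprobable H₀ = log₂(6) = 2.5850 bits; with the given probabilities H = 2.3417 bits.
b·(H₀ − H) = 130 × (2.5850 − 2.3417) = 31.63 ms.

32 ms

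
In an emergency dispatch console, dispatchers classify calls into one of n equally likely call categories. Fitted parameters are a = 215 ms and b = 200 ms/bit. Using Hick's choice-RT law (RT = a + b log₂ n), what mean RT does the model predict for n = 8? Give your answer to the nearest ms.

815 ms

log₂(8) = 3 bits, so RT = 215 + 200 × 3 ≈ 815.000 ms.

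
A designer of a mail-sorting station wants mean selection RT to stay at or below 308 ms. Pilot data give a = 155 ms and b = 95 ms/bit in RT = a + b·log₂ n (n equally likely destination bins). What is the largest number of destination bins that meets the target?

Information budget: (308 − 155)/95 = 1.6105 bits, so n ≤ 2^1.6105 = 3.054 → at most 3.

3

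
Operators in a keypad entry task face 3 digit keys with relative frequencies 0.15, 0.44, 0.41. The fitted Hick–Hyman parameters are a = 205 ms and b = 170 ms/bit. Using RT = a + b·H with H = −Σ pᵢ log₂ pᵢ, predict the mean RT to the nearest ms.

453 ms

Entropy contributions −pᵢ log₂ pᵢ: 0.4105, 0.5211, 0.5274; sum H = 1.4591 bits.
RT = a + bH = 205 + 170·1.4591 = 453.04 ms.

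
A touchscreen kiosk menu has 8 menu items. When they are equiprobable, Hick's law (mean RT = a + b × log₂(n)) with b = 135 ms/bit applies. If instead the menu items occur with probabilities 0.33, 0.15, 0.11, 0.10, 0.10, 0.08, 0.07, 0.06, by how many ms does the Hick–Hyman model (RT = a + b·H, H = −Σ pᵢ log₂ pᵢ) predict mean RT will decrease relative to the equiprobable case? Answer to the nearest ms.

Equiprobable entropy H₀ = log₂ 8 = 3.0000 bits.
Skewed entropy H = −Σ pᵢ log₂ pᵢ = 2.7566 bits.
ΔRT = b·(H₀ − H) = 135 × 0.2434 = 32.85 ms.

33 ms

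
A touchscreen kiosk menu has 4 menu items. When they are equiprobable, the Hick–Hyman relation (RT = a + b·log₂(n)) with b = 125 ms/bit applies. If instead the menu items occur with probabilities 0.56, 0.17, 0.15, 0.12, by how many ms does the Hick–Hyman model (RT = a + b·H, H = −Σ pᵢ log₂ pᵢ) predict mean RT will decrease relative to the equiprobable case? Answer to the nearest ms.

The RT saving is b·ΔH. Equiprobable H₀ = log₂(4) = 2.0000 bits; with the given probabilities H = 1.6806 bits.
b·(H₀ − H) = 125 × (2.0000 − 1.6806) = 39.92 ms.

40 ms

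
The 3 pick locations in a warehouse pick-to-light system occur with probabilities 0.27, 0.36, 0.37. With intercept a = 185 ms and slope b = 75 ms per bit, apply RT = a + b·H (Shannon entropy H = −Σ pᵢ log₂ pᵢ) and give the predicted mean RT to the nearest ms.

Entropy contributions −pᵢ log₂ pᵢ: 0.5100, 0.5306, 0.5307; sum H = 1.5714 bits.
RT = a + bH = 185 + 75·1.5714 = 302.85 ms.

303 ms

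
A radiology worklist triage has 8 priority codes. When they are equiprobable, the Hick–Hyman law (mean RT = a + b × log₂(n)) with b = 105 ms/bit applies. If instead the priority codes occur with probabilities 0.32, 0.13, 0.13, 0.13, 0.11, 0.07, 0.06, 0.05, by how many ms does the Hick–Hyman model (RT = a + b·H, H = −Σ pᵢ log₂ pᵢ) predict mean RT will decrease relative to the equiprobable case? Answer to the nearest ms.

26 ms

Equiprobable entropy H₀ = log₂ 8 = 3.0000 bits.
Skewed entropy H = −Σ pᵢ log₂ pᵢ = 2.7524 bits.
ΔRT = b·(H₀ − H) = 105 × 0.2476 = 25.99 ms.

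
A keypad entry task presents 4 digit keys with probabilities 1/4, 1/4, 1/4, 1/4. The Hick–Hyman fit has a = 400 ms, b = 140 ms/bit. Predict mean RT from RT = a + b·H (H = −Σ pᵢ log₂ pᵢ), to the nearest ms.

Each term −pᵢ log₂ pᵢ: 0.25·2 + 0.25·2 + 0.25·2 + 0.25·2; summed, H = 2.000 bits.
Mean RT = a + bH = 400 + 140·2.000 = 680.00 ms.

680 ms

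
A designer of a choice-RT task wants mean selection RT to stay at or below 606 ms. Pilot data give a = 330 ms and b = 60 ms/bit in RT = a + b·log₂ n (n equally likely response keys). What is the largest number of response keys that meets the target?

Information budget: (606 − 330)/60 = 4.6000 bits, so n ≤ 2^4.6000 = 24.251 → at most 24.

24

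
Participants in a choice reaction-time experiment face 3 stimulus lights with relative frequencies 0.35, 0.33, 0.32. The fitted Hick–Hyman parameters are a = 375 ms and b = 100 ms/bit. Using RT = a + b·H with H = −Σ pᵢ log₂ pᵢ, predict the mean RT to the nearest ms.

533 ms

H = 0.35·log₂(1/0.35) + 0.33·log₂(1/0.33) + 0.32·log₂(1/0.32) = 1.5840 bits.
RT = 375 + 100 × 1.5840 = 533.40 ms.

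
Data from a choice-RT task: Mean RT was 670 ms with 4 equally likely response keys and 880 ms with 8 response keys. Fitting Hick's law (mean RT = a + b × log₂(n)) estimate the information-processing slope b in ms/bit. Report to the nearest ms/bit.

210 ms/bit

The slope on a log₂ axis is (880 − 670) / (3 − 2) = 210 ms/bit.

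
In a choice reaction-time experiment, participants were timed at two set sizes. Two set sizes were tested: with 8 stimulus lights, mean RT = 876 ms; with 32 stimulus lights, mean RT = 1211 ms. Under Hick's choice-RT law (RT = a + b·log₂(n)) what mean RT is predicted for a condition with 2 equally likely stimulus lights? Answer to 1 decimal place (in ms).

With log₂ n on the abscissa the relation is linear; from the two conditions:
  b = (1211 − 876) / (log₂ 32 − log₂ 8) = 335 / (5 − 3) = 167.500 ms/bit
  a = 876 − 167.500 × 3 = 373.500 ms
Then RT(2) = 373.500 + 167.500 × log₂ 2 = 373.500 + 167.500 × 1 ≈ 541.000 ms.

541.0 ms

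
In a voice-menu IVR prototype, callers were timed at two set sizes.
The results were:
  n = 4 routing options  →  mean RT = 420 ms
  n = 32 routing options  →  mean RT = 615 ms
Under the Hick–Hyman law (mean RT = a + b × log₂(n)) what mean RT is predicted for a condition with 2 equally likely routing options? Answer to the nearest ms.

RT is linear in log₂ n, so two points fix the line:
  b = (615 − 420) / (log₂ 32 − log₂ 4) = 195 / (5 − 2) = 65 ms/bit
  a = 420 − 65 × 2 = 290 ms
Then RT(2) = 290 + 65 × log₂ 2 = 290 + 65 × 1 ≈ 355.000 ms.

355 ms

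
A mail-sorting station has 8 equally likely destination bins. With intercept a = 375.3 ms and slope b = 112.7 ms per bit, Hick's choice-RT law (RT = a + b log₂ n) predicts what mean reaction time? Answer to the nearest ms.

log₂(8) = 3 bits, so RT = 375.3 + 112.7 × 3 ≈ 713.400 ms.

713 ms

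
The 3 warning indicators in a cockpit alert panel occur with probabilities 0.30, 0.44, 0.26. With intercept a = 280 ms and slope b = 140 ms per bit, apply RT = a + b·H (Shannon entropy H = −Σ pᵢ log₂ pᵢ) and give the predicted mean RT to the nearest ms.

Entropy contributions −pᵢ log₂ pᵢ: 0.5211, 0.5211, 0.5053; sum H = 1.5475 bits.
RT = a + bH = 280 + 140·1.5475 = 496.65 ms.

497 ms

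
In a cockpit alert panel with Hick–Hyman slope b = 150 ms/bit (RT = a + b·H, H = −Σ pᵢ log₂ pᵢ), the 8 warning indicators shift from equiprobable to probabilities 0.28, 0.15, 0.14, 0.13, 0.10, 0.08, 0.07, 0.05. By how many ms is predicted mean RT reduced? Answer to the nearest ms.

Equiprobable entropy H₀ = log₂ 8 = 3.0000 bits.
Skewed entropy H = −Σ pᵢ log₂ pᵢ = 2.8129 bits.
ΔRT = b·(H₀ − H) = 150 × 0.1871 = 28.07 ms.

28 ms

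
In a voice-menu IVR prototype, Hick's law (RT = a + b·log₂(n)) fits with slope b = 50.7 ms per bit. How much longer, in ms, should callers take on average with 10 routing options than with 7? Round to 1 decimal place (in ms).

26.1 ms

ΔRT = (a + b log₂ n₂) − (a + b log₂ n₁) = b·(log₂ n₂ − log₂ n₁).
log₂(10) − log₂(7) = 3.3219 − 2.8074 = 0.5146.
ΔRT = 50.7 × 0.5146 = 26.089 ms.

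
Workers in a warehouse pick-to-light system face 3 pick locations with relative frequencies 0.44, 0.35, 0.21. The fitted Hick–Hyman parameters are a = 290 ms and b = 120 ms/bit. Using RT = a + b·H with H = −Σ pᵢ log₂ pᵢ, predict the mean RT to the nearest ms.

473 ms

H = 0.44·log₂(1/0.44) + 0.35·log₂(1/0.35) + 0.21·log₂(1/0.21) = 1.5241 bits.
RT = 290 + 120 × 1.5241 = 472.89 ms.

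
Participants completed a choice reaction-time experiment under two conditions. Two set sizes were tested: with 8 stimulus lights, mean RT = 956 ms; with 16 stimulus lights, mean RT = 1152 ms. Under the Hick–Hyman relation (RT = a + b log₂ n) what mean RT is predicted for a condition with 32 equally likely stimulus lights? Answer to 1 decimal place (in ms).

With log₂ n on the abscissa the relation is linear; from the two conditions:
  b = (1152 − 956) / (log₂ 16 − log₂ 8) = 196 / (4 − 3) = 196.000 ms/bit
  a = 956 − 196.000 × 3 = 368.000 ms
Then RT(32) = 368.000 + 196.000 × log₂ 32 = 368.000 + 196.000 × 5 ≈ 1348.000 ms.

1348.0 ms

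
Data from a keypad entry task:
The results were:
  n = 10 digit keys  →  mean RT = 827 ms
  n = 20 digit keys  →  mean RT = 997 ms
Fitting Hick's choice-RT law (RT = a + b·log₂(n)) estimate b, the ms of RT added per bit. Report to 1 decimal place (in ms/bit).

170.0 ms/bit

Slope: b = (997 − 827) / (log₂ 20 − log₂ 10) = 170/1.0000 = 170.000 ms/bit.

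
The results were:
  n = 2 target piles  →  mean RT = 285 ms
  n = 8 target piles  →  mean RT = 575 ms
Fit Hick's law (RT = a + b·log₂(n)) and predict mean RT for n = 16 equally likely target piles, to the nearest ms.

RT is linear in log₂ n, so two points fix the line:
  b = (575 − 285) / (log₂ 8 − log₂ 2) = 290 / (3 − 1) = 145 ms/bit
  a = 285 − 145 × 1 = 140 ms
Then RT(16) = 140 + 145 × log₂ 16 = 140 + 145 × 4 ≈ 720.000 ms.

720 ms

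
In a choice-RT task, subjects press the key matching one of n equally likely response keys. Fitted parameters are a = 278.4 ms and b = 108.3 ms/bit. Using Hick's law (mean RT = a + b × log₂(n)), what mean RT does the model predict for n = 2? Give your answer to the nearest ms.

387 ms

log₂(2) = 1 bits, so RT = 278.4 + 108.3 × 1 ≈ 386.700 ms.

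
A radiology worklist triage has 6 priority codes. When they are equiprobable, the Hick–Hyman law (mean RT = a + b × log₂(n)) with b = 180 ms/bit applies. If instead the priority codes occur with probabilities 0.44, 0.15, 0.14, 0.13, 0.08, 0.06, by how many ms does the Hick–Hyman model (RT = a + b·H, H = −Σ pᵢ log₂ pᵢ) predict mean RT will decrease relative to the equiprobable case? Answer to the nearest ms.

Equiprobable entropy H₀ = log₂ 6 = 2.5850 bits.
Skewed entropy H = −Σ pᵢ log₂ pᵢ = 2.2465 bits.
ΔRT = b·(H₀ − H) = 180 × 0.3385 = 60.93 ms.

61 ms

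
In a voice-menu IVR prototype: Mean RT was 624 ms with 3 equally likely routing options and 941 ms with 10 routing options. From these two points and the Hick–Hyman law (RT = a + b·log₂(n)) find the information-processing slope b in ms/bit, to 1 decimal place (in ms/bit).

b = (RT₂ − RT₁)/(log₂ n₂ − log₂ n₁) = (941 − 624)/(3.3219 − 1.5850) = 182.502 ms/bit.

182.5 ms/bit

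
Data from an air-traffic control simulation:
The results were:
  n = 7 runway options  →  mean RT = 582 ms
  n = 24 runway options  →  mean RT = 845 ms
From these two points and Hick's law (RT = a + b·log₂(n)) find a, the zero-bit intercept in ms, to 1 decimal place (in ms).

The slope on a log₂ axis is (845 − 582) / (4.5850 − 2.8074) = 147.952 ms/bit.
Intercept: a = 582 − 147.952·log₂(7) = 166.647 ms.

166.6 ms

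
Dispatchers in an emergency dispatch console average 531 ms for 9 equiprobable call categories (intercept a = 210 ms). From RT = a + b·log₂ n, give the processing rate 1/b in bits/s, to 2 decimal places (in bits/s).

9.88 bits/s

b = (531 − 210)/log₂ 9 = 321/3.1699 = 101.264 ms per bit = 0.10126 s/bit; the reciprocal is 9.875 bits/s.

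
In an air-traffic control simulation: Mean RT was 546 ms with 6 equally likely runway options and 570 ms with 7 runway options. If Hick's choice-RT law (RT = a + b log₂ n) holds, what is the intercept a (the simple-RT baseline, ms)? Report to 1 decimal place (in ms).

Slope: b = (570 − 546) / (log₂ 7 − log₂ 6) = 24/0.2224 = 107.917 ms/bit.
a = RT₁ − b·log₂ n₁ = 546 − 107.917 × 2.5850 = 267.038 ms.

267.0 ms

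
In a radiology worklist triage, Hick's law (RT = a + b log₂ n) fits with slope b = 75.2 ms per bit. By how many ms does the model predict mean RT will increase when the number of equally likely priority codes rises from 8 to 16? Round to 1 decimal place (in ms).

Only the slope matters, since a is common to both: ΔRT = b·log₂(n₂/n₁).
log₂(16) − log₂(8) = log₂(16/8) = log₂(2) = 1.
ΔRT = 75.2 × 1.0000 = 75.200 ms.

75.2 ms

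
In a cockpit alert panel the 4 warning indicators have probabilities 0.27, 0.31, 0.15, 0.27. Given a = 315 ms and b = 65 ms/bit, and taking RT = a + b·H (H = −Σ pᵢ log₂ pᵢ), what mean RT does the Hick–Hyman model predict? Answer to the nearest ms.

442 ms

Entropy contributions −pᵢ log₂ pᵢ: 0.5100, 0.5238, 0.4105, 0.5100; sum H = 1.9544 bits.
RT = a + bH = 315 + 65·1.9544 = 442.03 ms.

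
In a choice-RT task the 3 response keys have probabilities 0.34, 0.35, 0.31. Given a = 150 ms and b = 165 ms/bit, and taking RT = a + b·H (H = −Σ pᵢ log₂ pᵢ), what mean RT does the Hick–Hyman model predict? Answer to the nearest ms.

H = 0.34·log₂(1/0.34) + 0.35·log₂(1/0.35) + 0.31·log₂(1/0.31) = 1.5831 bits.
RT = 150 + 165 × 1.5831 = 411.21 ms.

411 ms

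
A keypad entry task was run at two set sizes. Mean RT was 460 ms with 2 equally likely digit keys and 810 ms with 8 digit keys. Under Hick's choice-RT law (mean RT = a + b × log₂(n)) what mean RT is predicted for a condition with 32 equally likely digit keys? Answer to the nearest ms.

Solve the two-equation system in a and b:
  b = (810 − 460) / (log₂ 8 − log₂ 2) = 350 / (3 − 1) = 175 ms/bit
  a = 460 − 175 × 1 = 285 ms
Then RT(32) = 285 + 175 × log₂ 32 = 285 + 175 × 5 ≈ 1160.000 ms.

1160 ms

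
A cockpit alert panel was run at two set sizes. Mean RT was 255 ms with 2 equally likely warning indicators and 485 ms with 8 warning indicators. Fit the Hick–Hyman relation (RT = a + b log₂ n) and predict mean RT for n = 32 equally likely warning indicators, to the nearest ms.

RT is linear in log₂ n, so two points fix the line:
  b = (485 − 255) / (log₂ 8 − log₂ 2) = 230 / (3 − 1) = 115 ms/bit
  a = 255 − 115 × 1 = 140 ms
Then RT(32) = 140 + 115 × log₂ 32 = 140 + 115 × 5 ≈ 715.000 ms.

715 ms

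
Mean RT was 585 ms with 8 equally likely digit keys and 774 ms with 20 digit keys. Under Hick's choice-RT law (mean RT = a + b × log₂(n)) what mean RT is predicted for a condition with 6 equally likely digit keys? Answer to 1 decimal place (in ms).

Solve the two-equation system in a and b:
  b = (774 − 585) / (log₂ 20 − log₂ 8) = 189 / (4.3219 − 3) = 142.973 ms/bit
  a = 585 − 142.973 × 3 = 156.081 ms
Then RT(6) = 156.081 + 142.973 × log₂ 6 = 156.081 + 142.973 × 2.5850 ≈ 525.661 ms.

525.7 ms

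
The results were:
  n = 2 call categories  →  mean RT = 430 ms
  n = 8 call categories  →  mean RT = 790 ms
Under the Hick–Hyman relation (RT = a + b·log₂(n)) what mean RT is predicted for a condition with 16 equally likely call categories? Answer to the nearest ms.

Fit slope and intercept:
  b = (790 − 430) / (log₂ 8 − log₂ 2) = 360 / (3 − 1) = 180 ms/bit
  a = 430 − 180 × 1 = 250 ms
Then RT(16) = 250 + 180 × log₂ 16 = 250 + 180 × 4 ≈ 970.000 ms.

970 ms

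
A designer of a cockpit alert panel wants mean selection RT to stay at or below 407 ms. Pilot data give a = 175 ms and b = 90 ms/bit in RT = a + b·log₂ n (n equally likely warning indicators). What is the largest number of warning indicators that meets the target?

90·log₂ n ≤ 407 − 175 = 232, giving log₂ n ≤ 2.5778 and n ≤ 5.970. The largest whole number is 5.

5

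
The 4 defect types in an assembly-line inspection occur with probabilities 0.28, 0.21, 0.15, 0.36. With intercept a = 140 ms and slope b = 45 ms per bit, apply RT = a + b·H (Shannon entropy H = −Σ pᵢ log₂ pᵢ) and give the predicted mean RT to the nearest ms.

Entropy contributions −pᵢ log₂ pᵢ: 0.5142, 0.4728, 0.4105, 0.5306; sum H = 1.9282 bits.
RT = a + bH = 140 + 45·1.9282 = 226.77 ms.

227 ms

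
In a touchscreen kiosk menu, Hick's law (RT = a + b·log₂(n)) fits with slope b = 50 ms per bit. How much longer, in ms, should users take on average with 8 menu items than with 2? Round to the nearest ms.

100 ms

ΔRT = (a + b log₂ n₂) − (a + b log₂ n₁) = b·(log₂ n₂ − log₂ n₁).
log₂(8) − log₂(2) = log₂(8/2) = log₂(4) = 2.
ΔRT = 50 × 2.0000 = 100.000 ms.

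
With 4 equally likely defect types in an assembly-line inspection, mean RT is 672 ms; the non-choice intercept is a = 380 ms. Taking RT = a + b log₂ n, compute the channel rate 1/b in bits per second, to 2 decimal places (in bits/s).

6.85 bits/s

b = (672 − 380)/log₂ 4 = 292/2 = 146.000 ms per bit = 0.14600 s/bit; the reciprocal is 6.849 bits/s.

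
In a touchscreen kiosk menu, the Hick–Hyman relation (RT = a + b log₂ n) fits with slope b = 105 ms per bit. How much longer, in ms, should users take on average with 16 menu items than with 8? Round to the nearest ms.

ΔRT = (a + b log₂ n₂) − (a + b log₂ n₁) = b·(log₂ n₂ − log₂ n₁).
log₂(16) − log₂(8) = log₂(16/8) = log₂(2) = 1.
ΔRT = 105 × 1.0000 = 105.000 ms.

105 ms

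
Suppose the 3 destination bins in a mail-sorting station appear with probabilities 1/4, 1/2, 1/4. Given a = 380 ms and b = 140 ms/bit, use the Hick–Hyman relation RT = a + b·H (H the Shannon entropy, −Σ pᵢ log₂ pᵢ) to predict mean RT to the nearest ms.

Each term −pᵢ log₂ pᵢ: 0.25·2 + 0.5·1 + 0.25·2; summed, H = 1.500 bits.
Mean RT = a + bH = 380 + 140·1.500 = 590.00 ms.

590 ms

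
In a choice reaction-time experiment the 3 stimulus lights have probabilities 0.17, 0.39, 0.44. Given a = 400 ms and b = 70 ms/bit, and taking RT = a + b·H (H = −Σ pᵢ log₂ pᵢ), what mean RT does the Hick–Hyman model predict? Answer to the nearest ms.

504 ms

Entropy contributions −pᵢ log₂ pᵢ: 0.4346, 0.5298, 0.5211; sum H = 1.4855 bits.
RT = a + bH = 400 + 70·1.4855 = 503.99 ms.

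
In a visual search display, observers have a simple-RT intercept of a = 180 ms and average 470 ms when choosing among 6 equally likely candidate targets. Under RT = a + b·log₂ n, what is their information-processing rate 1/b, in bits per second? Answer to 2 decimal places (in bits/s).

8.91 bits/s

b = (470 − 180)/log₂ 6 = 290/2.5850 = 112.187 ms per bit = 0.11219 s/bit; the reciprocal is 8.914 bits/s.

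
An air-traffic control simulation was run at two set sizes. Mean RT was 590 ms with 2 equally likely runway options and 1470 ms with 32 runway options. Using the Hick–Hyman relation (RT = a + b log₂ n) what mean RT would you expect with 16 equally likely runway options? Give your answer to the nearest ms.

Solve the two-equation system in a and b:
  b = (1470 − 590) / (log₂ 32 − log₂ 2) = 880 / (5 − 1) = 220 ms/bit
  a = 590 − 220 × 1 = 370 ms
Then RT(16) = 370 + 220 × log₂ 16 = 370 + 220 × 4 ≈ 1250.000 ms.

1250 ms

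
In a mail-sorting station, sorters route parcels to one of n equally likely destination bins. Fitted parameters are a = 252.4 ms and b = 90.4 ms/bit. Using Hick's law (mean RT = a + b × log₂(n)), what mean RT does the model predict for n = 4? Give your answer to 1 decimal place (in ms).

433.2 ms

log₂(4) = 2 bits, so RT = 252.4 + 90.4 × 2 ≈ 433.200 ms.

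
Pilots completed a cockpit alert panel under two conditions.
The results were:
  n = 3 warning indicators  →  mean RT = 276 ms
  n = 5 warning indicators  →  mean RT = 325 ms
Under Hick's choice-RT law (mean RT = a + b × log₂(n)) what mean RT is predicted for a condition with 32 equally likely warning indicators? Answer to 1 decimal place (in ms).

With log₂ n on the abscissa the relation is linear; from the two conditions:
  b = (325 − 276) / (log₂ 5 − log₂ 3) = 49 / (2.3219 − 1.5850) = 66.489 ms/bit
  a = 276 − 66.489 × 1.5850 = 170.618 ms
Then RT(32) = 170.618 + 66.489 × log₂ 32 = 170.618 + 66.489 × 5 ≈ 503.062 ms.

503.1 ms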